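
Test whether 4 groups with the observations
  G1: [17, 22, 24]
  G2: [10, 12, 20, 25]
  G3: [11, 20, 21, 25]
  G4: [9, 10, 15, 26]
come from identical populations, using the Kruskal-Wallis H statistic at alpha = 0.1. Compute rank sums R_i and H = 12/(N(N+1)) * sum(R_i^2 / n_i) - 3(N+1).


Step 1: Combine all N = 15 observations and assign midranks.
sorted (value, group, rank): (9,G4,1), (10,G2,2.5), (10,G4,2.5), (11,G3,4), (12,G2,5), (15,G4,6), (17,G1,7), (20,G2,8.5), (20,G3,8.5), (21,G3,10), (22,G1,11), (24,G1,12), (25,G2,13.5), (25,G3,13.5), (26,G4,15)
Step 2: Sum ranks within each group.
R_1 = 30 (n_1 = 3)
R_2 = 29.5 (n_2 = 4)
R_3 = 36 (n_3 = 4)
R_4 = 24.5 (n_4 = 4)
Step 3: H = 12/(N(N+1)) * sum(R_i^2/n_i) - 3(N+1)
     = 12/(15*16) * (30^2/3 + 29.5^2/4 + 36^2/4 + 24.5^2/4) - 3*16
     = 0.050000 * 991.625 - 48
     = 1.581250.
Step 4: Ties present; correction factor C = 1 - 18/(15^3 - 15) = 0.994643. Corrected H = 1.581250 / 0.994643 = 1.589767.
Step 5: Under H0, H ~ chi^2(3); p-value = 0.661712.
Step 6: alpha = 0.1. fail to reject H0.

H = 1.5898, df = 3, p = 0.661712, fail to reject H0.


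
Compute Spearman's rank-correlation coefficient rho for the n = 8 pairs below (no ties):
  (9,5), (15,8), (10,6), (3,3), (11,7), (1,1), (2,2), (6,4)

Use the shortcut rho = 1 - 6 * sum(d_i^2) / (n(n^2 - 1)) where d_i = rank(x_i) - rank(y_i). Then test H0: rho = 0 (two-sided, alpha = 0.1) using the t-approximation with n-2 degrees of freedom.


Step 1: Rank x and y separately (midranks; no ties here).
rank(x): 9->5, 15->8, 10->6, 3->3, 11->7, 1->1, 2->2, 6->4
rank(y): 5->5, 8->8, 6->6, 3->3, 7->7, 1->1, 2->2, 4->4
Step 2: d_i = R_x(i) - R_y(i); compute d_i^2.
  (5-5)^2=0, (8-8)^2=0, (6-6)^2=0, (3-3)^2=0, (7-7)^2=0, (1-1)^2=0, (2-2)^2=0, (4-4)^2=0
sum(d^2) = 0.
Step 3: rho = 1 - 6*0 / (8*(8^2 - 1)) = 1 - 0/504 = 1.000000.
Step 5: Two-sided p-value from the t-distribution with 6 df = 0.000000.
Step 6: alpha = 0.1. reject H0.

rho = 1.0000, p = 0.000000, reject H0 at alpha = 0.1.


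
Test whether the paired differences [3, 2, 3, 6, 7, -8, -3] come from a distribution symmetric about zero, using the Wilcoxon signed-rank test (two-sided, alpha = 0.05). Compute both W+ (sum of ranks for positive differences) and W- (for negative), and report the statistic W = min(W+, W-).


Step 1: Drop any zero differences (none here) and take |d_i|.
|d| = [3, 2, 3, 6, 7, 8, 3]
Step 2: Midrank |d_i| (ties get averaged ranks).
ranks: |3|->3, |2|->1, |3|->3, |6|->5, |7|->6, |8|->7, |3|->3
Step 3: Attach original signs; sum ranks with positive sign and with negative sign.
W+ = 3 + 1 + 3 + 5 + 6 = 18
W- = 7 + 3 = 10
(Check: W+ + W- = 28 should equal n(n+1)/2 = 28.)
Step 4: Test statistic W = min(W+, W-) = 10.
Step 5: Ties in |d|, so use the tie-corrected normal approximation.
        E[W] = n(n+1)/4 = 7*8/4 = 14.
        Tie groups: |d|=3 (t=3); sum(t^3 - t) = 24.
        Var[W] = n(n+1)(2n+1)/24 - sum(t^3-t)/48 = 840/24 - 24/48 = 34.5.
        z = (W - E[W]) / sqrt(Var[W]) = (10 - 14) / 5.8737 = -0.6810.
        Two-sided p = 2*Phi(z) = 0.495868.
Step 6: alpha = 0.05. fail to reject H0.

W+ = 18, W- = 10, W = min = 10, p = 0.495868, fail to reject H0.


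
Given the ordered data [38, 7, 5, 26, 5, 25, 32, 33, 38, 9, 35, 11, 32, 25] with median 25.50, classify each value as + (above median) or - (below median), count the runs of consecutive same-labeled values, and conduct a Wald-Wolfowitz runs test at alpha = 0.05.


Step 1: Compute median = 25.50; label A = above, B = below.
Labels in order: ABBABBAAABABAB  (n_A = 7, n_B = 7)
Step 2: Count runs R = 10.
Step 3: Under H0 (random ordering), E[R] = 2*n_A*n_B/(n_A+n_B) + 1 = 2*7*7/14 + 1 = 8.0000.
        Var[R] = 2*n_A*n_B*(2*n_A*n_B - n_A - n_B) / ((n_A+n_B)^2 * (n_A+n_B-1)) = 8232/2548 = 3.2308.
        SD[R] = 1.7974.
Step 4: Continuity-corrected z = (R - 0.5 - E[R]) / SD[R] = (10 - 0.5 - 8.0000) / 1.7974 = 0.8345.
Step 5: Two-sided p-value via normal approximation = 2*(1 - Phi(|z|)) = 0.403986.
Step 6: alpha = 0.05. fail to reject H0.

R = 10, z = 0.8345, p = 0.403986, fail to reject H0.


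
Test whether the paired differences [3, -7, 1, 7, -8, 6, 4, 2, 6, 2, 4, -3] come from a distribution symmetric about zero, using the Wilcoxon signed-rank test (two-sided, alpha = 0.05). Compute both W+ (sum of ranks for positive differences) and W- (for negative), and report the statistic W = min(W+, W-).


Step 1: Drop any zero differences (none here) and take |d_i|.
|d| = [3, 7, 1, 7, 8, 6, 4, 2, 6, 2, 4, 3]
Step 2: Midrank |d_i| (ties get averaged ranks).
ranks: |3|->4.5, |7|->10.5, |1|->1, |7|->10.5, |8|->12, |6|->8.5, |4|->6.5, |2|->2.5, |6|->8.5, |2|->2.5, |4|->6.5, |3|->4.5
Step 3: Attach original signs; sum ranks with positive sign and with negative sign.
W+ = 4.5 + 1 + 10.5 + 8.5 + 6.5 + 2.5 + 8.5 + 2.5 + 6.5 = 51
W- = 10.5 + 12 + 4.5 = 27
(Check: W+ + W- = 78 should equal n(n+1)/2 = 78.)
Step 4: Test statistic W = min(W+, W-) = 27.
Step 5: Ties in |d|, so use the tie-corrected normal approximation.
        E[W] = n(n+1)/4 = 12*13/4 = 39.
        Tie groups: |d|=2 (t=2), |d|=3 (t=2), |d|=4 (t=2), |d|=6 (t=2), |d|=7 (t=2); sum(t^3 - t) = 30.
        Var[W] = n(n+1)(2n+1)/24 - sum(t^3-t)/48 = 3900/24 - 30/48 = 161.875.
        z = (W - E[W]) / sqrt(Var[W]) = (27 - 39) / 12.7230 = -0.9432.
        Two-sided p = 2*Phi(z) = 0.345592.
Step 6: alpha = 0.05. fail to reject H0.

W+ = 51, W- = 27, W = min = 27, p = 0.345592, fail to reject H0.


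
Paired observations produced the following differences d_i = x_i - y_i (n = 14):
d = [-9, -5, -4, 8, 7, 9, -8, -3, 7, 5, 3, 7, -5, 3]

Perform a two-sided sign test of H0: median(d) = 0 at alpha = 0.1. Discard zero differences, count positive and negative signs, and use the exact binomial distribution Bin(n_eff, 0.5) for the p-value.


Step 1: Discard zero differences. Original n = 14; n_eff = number of nonzero differences = 14.
Nonzero differences (with sign): -9, -5, -4, +8, +7, +9, -8, -3, +7, +5, +3, +7, -5, +3
Step 2: Count signs: positive = 8, negative = 6.
Step 3: Under H0: P(positive) = 0.5, so the number of positives S ~ Bin(14, 0.5).
Step 4: Two-sided exact p-value = sum of Bin(14,0.5) probabilities at or below the observed probability = 0.790527.
Step 5: alpha = 0.1. fail to reject H0.

n_eff = 14, pos = 8, neg = 6, p = 0.790527, fail to reject H0.


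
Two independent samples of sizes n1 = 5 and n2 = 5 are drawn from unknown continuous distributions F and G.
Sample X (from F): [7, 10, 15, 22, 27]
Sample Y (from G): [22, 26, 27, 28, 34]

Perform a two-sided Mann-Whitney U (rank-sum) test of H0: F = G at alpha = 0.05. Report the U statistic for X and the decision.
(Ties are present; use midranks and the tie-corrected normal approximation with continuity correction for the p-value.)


Step 1: Combine and sort all 10 observations; assign midranks.
sorted (value, group): (7,X), (10,X), (15,X), (22,X), (22,Y), (26,Y), (27,X), (27,Y), (28,Y), (34,Y)
ranks: 7->1, 10->2, 15->3, 22->4.5, 22->4.5, 26->6, 27->7.5, 27->7.5, 28->9, 34->10
Step 2: Rank sum for X: R1 = 1 + 2 + 3 + 4.5 + 7.5 = 18.
Step 3: U_X = R1 - n1(n1+1)/2 = 18 - 5*6/2 = 18 - 15 = 3.
       U_Y = n1*n2 - U_X = 25 - 3 = 22.
Step 4: Ties are present, so use the tie-corrected normal approximation (with continuity correction) for the p-value.
Step 5: p-value = 0.058553; compare to alpha = 0.05. fail to reject H0.

U_X = 3, p = 0.058553, fail to reject H0 at alpha = 0.05.


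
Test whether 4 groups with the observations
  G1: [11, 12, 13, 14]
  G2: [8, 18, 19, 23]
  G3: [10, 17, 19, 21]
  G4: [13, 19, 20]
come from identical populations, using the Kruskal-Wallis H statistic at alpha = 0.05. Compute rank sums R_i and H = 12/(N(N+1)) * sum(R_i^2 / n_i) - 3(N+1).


Step 1: Combine all N = 15 observations and assign midranks.
sorted (value, group, rank): (8,G2,1), (10,G3,2), (11,G1,3), (12,G1,4), (13,G1,5.5), (13,G4,5.5), (14,G1,7), (17,G3,8), (18,G2,9), (19,G2,11), (19,G3,11), (19,G4,11), (20,G4,13), (21,G3,14), (23,G2,15)
Step 2: Sum ranks within each group.
R_1 = 19.5 (n_1 = 4)
R_2 = 36 (n_2 = 4)
R_3 = 35 (n_3 = 4)
R_4 = 29.5 (n_4 = 3)
Step 3: H = 12/(N(N+1)) * sum(R_i^2/n_i) - 3(N+1)
     = 12/(15*16) * (19.5^2/4 + 36^2/4 + 35^2/4 + 29.5^2/3) - 3*16
     = 0.050000 * 1015.4 - 48
     = 2.769792.
Step 4: Ties present; correction factor C = 1 - 30/(15^3 - 15) = 0.991071. Corrected H = 2.769792 / 0.991071 = 2.794745.
Step 5: Under H0, H ~ chi^2(3); p-value = 0.424366.
Step 6: alpha = 0.05. fail to reject H0.

H = 2.7947, df = 3, p = 0.424366, fail to reject H0.


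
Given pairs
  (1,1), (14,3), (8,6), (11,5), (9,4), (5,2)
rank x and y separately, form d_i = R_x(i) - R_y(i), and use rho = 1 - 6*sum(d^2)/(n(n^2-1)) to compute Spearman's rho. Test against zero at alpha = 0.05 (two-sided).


Step 1: Rank x and y separately (midranks; no ties here).
rank(x): 1->1, 14->6, 8->3, 11->5, 9->4, 5->2
rank(y): 1->1, 3->3, 6->6, 5->5, 4->4, 2->2
Step 2: d_i = R_x(i) - R_y(i); compute d_i^2.
  (1-1)^2=0, (6-3)^2=9, (3-6)^2=9, (5-5)^2=0, (4-4)^2=0, (2-2)^2=0
sum(d^2) = 18.
Step 3: rho = 1 - 6*18 / (6*(6^2 - 1)) = 1 - 108/210 = 0.485714.
Step 4: Under H0, t = rho * sqrt((n-2)/(1-rho^2)) = 1.1113 ~ t(4).
Step 5: Two-sided p-value from the t-distribution with 4 df = 0.328723.
Step 6: alpha = 0.05. fail to reject H0.

rho = 0.4857, p = 0.328723, fail to reject H0 at alpha = 0.05.


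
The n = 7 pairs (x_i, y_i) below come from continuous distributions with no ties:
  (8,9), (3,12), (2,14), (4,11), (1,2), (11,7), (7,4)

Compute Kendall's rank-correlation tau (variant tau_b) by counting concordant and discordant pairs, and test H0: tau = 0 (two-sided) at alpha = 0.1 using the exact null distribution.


Step 1: Enumerate the 21 unordered pairs (i,j) with i<j and classify each by sign(x_j-x_i) * sign(y_j-y_i).
  (1,2):dx=-5,dy=+3->D; (1,3):dx=-6,dy=+5->D; (1,4):dx=-4,dy=+2->D; (1,5):dx=-7,dy=-7->C
  (1,6):dx=+3,dy=-2->D; (1,7):dx=-1,dy=-5->C; (2,3):dx=-1,dy=+2->D; (2,4):dx=+1,dy=-1->D
  (2,5):dx=-2,dy=-10->C; (2,6):dx=+8,dy=-5->D; (2,7):dx=+4,dy=-8->D; (3,4):dx=+2,dy=-3->D
  (3,5):dx=-1,dy=-12->C; (3,6):dx=+9,dy=-7->D; (3,7):dx=+5,dy=-10->D; (4,5):dx=-3,dy=-9->C
  (4,6):dx=+7,dy=-4->D; (4,7):dx=+3,dy=-7->D; (5,6):dx=+10,dy=+5->C; (5,7):dx=+6,dy=+2->C
  (6,7):dx=-4,dy=-3->C
Step 2: C = 8, D = 13, total pairs = 21.
Step 3: tau = (C - D)/(n(n-1)/2) = (8 - 13)/21 = -0.238095.
Step 4: Exact two-sided p-value (enumerate n! = 5040 permutations of y under H0): p = 0.561905.
Step 5: alpha = 0.1. fail to reject H0.

tau_b = -0.2381 (C=8, D=13), p = 0.561905, fail to reject H0.


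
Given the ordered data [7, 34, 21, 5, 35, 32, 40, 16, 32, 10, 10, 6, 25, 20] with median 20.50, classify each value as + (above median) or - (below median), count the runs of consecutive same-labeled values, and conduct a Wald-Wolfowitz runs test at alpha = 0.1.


Step 1: Compute median = 20.50; label A = above, B = below.
Labels in order: BAABAAABABBBAB  (n_A = 7, n_B = 7)
Step 2: Count runs R = 9.
Step 3: Under H0 (random ordering), E[R] = 2*n_A*n_B/(n_A+n_B) + 1 = 2*7*7/14 + 1 = 8.0000.
        Var[R] = 2*n_A*n_B*(2*n_A*n_B - n_A - n_B) / ((n_A+n_B)^2 * (n_A+n_B-1)) = 8232/2548 = 3.2308.
        SD[R] = 1.7974.
Step 4: Continuity-corrected z = (R - 0.5 - E[R]) / SD[R] = (9 - 0.5 - 8.0000) / 1.7974 = 0.2782.
Step 5: Two-sided p-value via normal approximation = 2*(1 - Phi(|z|)) = 0.780879.
Step 6: alpha = 0.1. fail to reject H0.

R = 9, z = 0.2782, p = 0.780879, fail to reject H0.


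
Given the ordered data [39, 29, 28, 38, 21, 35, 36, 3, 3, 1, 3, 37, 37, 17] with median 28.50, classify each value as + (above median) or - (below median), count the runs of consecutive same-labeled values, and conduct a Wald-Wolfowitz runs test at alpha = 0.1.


Step 1: Compute median = 28.50; label A = above, B = below.
Labels in order: AABABAABBBBAAB  (n_A = 7, n_B = 7)
Step 2: Count runs R = 8.
Step 3: Under H0 (random ordering), E[R] = 2*n_A*n_B/(n_A+n_B) + 1 = 2*7*7/14 + 1 = 8.0000.
        Var[R] = 2*n_A*n_B*(2*n_A*n_B - n_A - n_B) / ((n_A+n_B)^2 * (n_A+n_B-1)) = 8232/2548 = 3.2308.
        SD[R] = 1.7974.
Step 4: R = E[R], so z = 0 with no continuity correction.
Step 5: Two-sided p-value via normal approximation = 2*(1 - Phi(|z|)) = 1.000000.
Step 6: alpha = 0.1. fail to reject H0.

R = 8, z = 0.0000, p = 1.000000, fail to reject H0.


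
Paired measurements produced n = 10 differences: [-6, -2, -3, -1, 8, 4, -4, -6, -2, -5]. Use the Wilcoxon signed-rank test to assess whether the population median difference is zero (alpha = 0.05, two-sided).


Step 1: Drop any zero differences (none here) and take |d_i|.
|d| = [6, 2, 3, 1, 8, 4, 4, 6, 2, 5]
Step 2: Midrank |d_i| (ties get averaged ranks).
ranks: |6|->8.5, |2|->2.5, |3|->4, |1|->1, |8|->10, |4|->5.5, |4|->5.5, |6|->8.5, |2|->2.5, |5|->7
Step 3: Attach original signs; sum ranks with positive sign and with negative sign.
W+ = 10 + 5.5 = 15.5
W- = 8.5 + 2.5 + 4 + 1 + 5.5 + 8.5 + 2.5 + 7 = 39.5
(Check: W+ + W- = 55 should equal n(n+1)/2 = 55.)
Step 4: Test statistic W = min(W+, W-) = 15.5.
Step 5: Ties in |d|, so use the tie-corrected normal approximation.
        E[W] = n(n+1)/4 = 10*11/4 = 27.5.
        Tie groups: |d|=2 (t=2), |d|=4 (t=2), |d|=6 (t=2); sum(t^3 - t) = 18.
        Var[W] = n(n+1)(2n+1)/24 - sum(t^3-t)/48 = 2310/24 - 18/48 = 95.875.
        z = (W - E[W]) / sqrt(Var[W]) = (15.5 - 27.5) / 9.7916 = -1.2255.
        Two-sided p = 2*Phi(z) = 0.220371.
Step 6: alpha = 0.05. fail to reject H0.

W+ = 15.5, W- = 39.5, W = min = 15.5, p = 0.220371, fail to reject H0.


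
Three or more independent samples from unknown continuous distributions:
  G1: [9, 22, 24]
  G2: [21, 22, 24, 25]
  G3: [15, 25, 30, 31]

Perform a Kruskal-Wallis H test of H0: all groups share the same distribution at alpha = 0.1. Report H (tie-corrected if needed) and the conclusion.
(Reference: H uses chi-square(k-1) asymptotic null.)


Step 1: Combine all N = 11 observations and assign midranks.
sorted (value, group, rank): (9,G1,1), (15,G3,2), (21,G2,3), (22,G1,4.5), (22,G2,4.5), (24,G1,6.5), (24,G2,6.5), (25,G2,8.5), (25,G3,8.5), (30,G3,10), (31,G3,11)
Step 2: Sum ranks within each group.
R_1 = 12 (n_1 = 3)
R_2 = 22.5 (n_2 = 4)
R_3 = 31.5 (n_3 = 4)
Step 3: H = 12/(N(N+1)) * sum(R_i^2/n_i) - 3(N+1)
     = 12/(11*12) * (12^2/3 + 22.5^2/4 + 31.5^2/4) - 3*12
     = 0.090909 * 422.625 - 36
     = 2.420455.
Step 4: Ties present; correction factor C = 1 - 18/(11^3 - 11) = 0.986364. Corrected H = 2.420455 / 0.986364 = 2.453917.
Step 5: Under H0, H ~ chi^2(2); p-value = 0.293183.
Step 6: alpha = 0.1. fail to reject H0.

H = 2.4539, df = 2, p = 0.293183, fail to reject H0.


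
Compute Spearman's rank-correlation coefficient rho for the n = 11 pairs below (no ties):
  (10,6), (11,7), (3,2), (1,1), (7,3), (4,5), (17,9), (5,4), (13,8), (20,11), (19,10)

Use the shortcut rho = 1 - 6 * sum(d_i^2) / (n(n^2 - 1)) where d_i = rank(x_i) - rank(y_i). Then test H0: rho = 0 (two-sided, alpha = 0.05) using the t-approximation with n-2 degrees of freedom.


Step 1: Rank x and y separately (midranks; no ties here).
rank(x): 10->6, 11->7, 3->2, 1->1, 7->5, 4->3, 17->9, 5->4, 13->8, 20->11, 19->10
rank(y): 6->6, 7->7, 2->2, 1->1, 3->3, 5->5, 9->9, 4->4, 8->8, 11->11, 10->10
Step 2: d_i = R_x(i) - R_y(i); compute d_i^2.
  (6-6)^2=0, (7-7)^2=0, (2-2)^2=0, (1-1)^2=0, (5-3)^2=4, (3-5)^2=4, (9-9)^2=0, (4-4)^2=0, (8-8)^2=0, (11-11)^2=0, (10-10)^2=0
sum(d^2) = 8.
Step 3: rho = 1 - 6*8 / (11*(11^2 - 1)) = 1 - 48/1320 = 0.963636.
Step 4: Under H0, t = rho * sqrt((n-2)/(1-rho^2)) = 10.8186 ~ t(9).
Step 5: Two-sided p-value from the t-distribution with 9 df = 0.000002.
Step 6: alpha = 0.05. reject H0.

rho = 0.9636, p = 0.000002, reject H0 at alpha = 0.05.


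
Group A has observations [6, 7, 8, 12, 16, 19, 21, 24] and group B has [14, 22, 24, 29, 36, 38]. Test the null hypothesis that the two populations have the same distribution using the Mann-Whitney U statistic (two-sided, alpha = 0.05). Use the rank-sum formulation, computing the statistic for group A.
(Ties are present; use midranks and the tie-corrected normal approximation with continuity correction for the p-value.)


Step 1: Combine and sort all 14 observations; assign midranks.
sorted (value, group): (6,X), (7,X), (8,X), (12,X), (14,Y), (16,X), (19,X), (21,X), (22,Y), (24,X), (24,Y), (29,Y), (36,Y), (38,Y)
ranks: 6->1, 7->2, 8->3, 12->4, 14->5, 16->6, 19->7, 21->8, 22->9, 24->10.5, 24->10.5, 29->12, 36->13, 38->14
Step 2: Rank sum for X: R1 = 1 + 2 + 3 + 4 + 6 + 7 + 8 + 10.5 = 41.5.
Step 3: U_X = R1 - n1(n1+1)/2 = 41.5 - 8*9/2 = 41.5 - 36 = 5.5.
       U_Y = n1*n2 - U_X = 48 - 5.5 = 42.5.
Step 4: Ties are present, so use the tie-corrected normal approximation (with continuity correction) for the p-value.
Step 5: p-value = 0.020000; compare to alpha = 0.05. reject H0.

U_X = 5.5, p = 0.020000, reject H0 at alpha = 0.05.


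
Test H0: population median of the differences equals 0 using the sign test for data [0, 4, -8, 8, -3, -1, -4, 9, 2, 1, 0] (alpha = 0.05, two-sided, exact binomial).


Step 1: Discard zero differences. Original n = 11; n_eff = number of nonzero differences = 9.
Nonzero differences (with sign): +4, -8, +8, -3, -1, -4, +9, +2, +1
Step 2: Count signs: positive = 5, negative = 4.
Step 3: Under H0: P(positive) = 0.5, so the number of positives S ~ Bin(9, 0.5).
Step 4: Two-sided exact p-value = sum of Bin(9,0.5) probabilities at or below the observed probability = 1.000000.
Step 5: alpha = 0.05. fail to reject H0.

n_eff = 9, pos = 5, neg = 4, p = 1.000000, fail to reject H0.


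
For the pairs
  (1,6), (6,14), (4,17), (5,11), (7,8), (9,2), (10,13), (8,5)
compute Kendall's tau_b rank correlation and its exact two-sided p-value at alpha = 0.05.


Step 1: Enumerate the 28 unordered pairs (i,j) with i<j and classify each by sign(x_j-x_i) * sign(y_j-y_i).
  (1,2):dx=+5,dy=+8->C; (1,3):dx=+3,dy=+11->C; (1,4):dx=+4,dy=+5->C; (1,5):dx=+6,dy=+2->C
  (1,6):dx=+8,dy=-4->D; (1,7):dx=+9,dy=+7->C; (1,8):dx=+7,dy=-1->D; (2,3):dx=-2,dy=+3->D
  (2,4):dx=-1,dy=-3->C; (2,5):dx=+1,dy=-6->D; (2,6):dx=+3,dy=-12->D; (2,7):dx=+4,dy=-1->D
  (2,8):dx=+2,dy=-9->D; (3,4):dx=+1,dy=-6->D; (3,5):dx=+3,dy=-9->D; (3,6):dx=+5,dy=-15->D
  (3,7):dx=+6,dy=-4->D; (3,8):dx=+4,dy=-12->D; (4,5):dx=+2,dy=-3->D; (4,6):dx=+4,dy=-9->D
  (4,7):dx=+5,dy=+2->C; (4,8):dx=+3,dy=-6->D; (5,6):dx=+2,dy=-6->D; (5,7):dx=+3,dy=+5->C
  (5,8):dx=+1,dy=-3->D; (6,7):dx=+1,dy=+11->C; (6,8):dx=-1,dy=+3->D; (7,8):dx=-2,dy=-8->C
Step 2: C = 10, D = 18, total pairs = 28.
Step 3: tau = (C - D)/(n(n-1)/2) = (10 - 18)/28 = -0.285714.
Step 4: Exact two-sided p-value (enumerate n! = 40320 permutations of y under H0): p = 0.398760.
Step 5: alpha = 0.05. fail to reject H0.

tau_b = -0.2857 (C=10, D=18), p = 0.398760, fail to reject H0.


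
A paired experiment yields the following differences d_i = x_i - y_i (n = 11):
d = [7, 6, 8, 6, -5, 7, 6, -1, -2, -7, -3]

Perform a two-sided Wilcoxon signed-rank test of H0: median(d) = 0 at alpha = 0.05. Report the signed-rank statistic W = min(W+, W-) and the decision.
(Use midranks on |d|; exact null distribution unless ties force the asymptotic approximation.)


Step 1: Drop any zero differences (none here) and take |d_i|.
|d| = [7, 6, 8, 6, 5, 7, 6, 1, 2, 7, 3]
Step 2: Midrank |d_i| (ties get averaged ranks).
ranks: |7|->9, |6|->6, |8|->11, |6|->6, |5|->4, |7|->9, |6|->6, |1|->1, |2|->2, |7|->9, |3|->3
Step 3: Attach original signs; sum ranks with positive sign and with negative sign.
W+ = 9 + 6 + 11 + 6 + 9 + 6 = 47
W- = 4 + 1 + 2 + 9 + 3 = 19
(Check: W+ + W- = 66 should equal n(n+1)/2 = 66.)
Step 4: Test statistic W = min(W+, W-) = 19.
Step 5: Ties in |d|, so use the tie-corrected normal approximation.
        E[W] = n(n+1)/4 = 11*12/4 = 33.
        Tie groups: |d|=6 (t=3), |d|=7 (t=3); sum(t^3 - t) = 48.
        Var[W] = n(n+1)(2n+1)/24 - sum(t^3-t)/48 = 3036/24 - 48/48 = 125.5.
        z = (W - E[W]) / sqrt(Var[W]) = (19 - 33) / 11.2027 = -1.2497.
        Two-sided p = 2*Phi(z) = 0.211409.
Step 6: alpha = 0.05. fail to reject H0.

W+ = 47, W- = 19, W = min = 19, p = 0.211409, fail to reject H0.


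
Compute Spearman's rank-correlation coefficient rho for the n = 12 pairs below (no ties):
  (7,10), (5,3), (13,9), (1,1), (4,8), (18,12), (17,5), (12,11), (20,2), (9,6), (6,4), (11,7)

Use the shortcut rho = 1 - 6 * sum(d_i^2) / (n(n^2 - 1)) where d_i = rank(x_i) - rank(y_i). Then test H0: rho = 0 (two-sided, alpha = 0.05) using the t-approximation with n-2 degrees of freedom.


Step 1: Rank x and y separately (midranks; no ties here).
rank(x): 7->5, 5->3, 13->9, 1->1, 4->2, 18->11, 17->10, 12->8, 20->12, 9->6, 6->4, 11->7
rank(y): 10->10, 3->3, 9->9, 1->1, 8->8, 12->12, 5->5, 11->11, 2->2, 6->6, 4->4, 7->7
Step 2: d_i = R_x(i) - R_y(i); compute d_i^2.
  (5-10)^2=25, (3-3)^2=0, (9-9)^2=0, (1-1)^2=0, (2-8)^2=36, (11-12)^2=1, (10-5)^2=25, (8-11)^2=9, (12-2)^2=100, (6-6)^2=0, (4-4)^2=0, (7-7)^2=0
sum(d^2) = 196.
Step 3: rho = 1 - 6*196 / (12*(12^2 - 1)) = 1 - 1176/1716 = 0.314685.
Step 4: Under H0, t = rho * sqrt((n-2)/(1-rho^2)) = 1.0484 ~ t(10).
Step 5: Two-sided p-value from the t-distribution with 10 df = 0.319139.
Step 6: alpha = 0.05. fail to reject H0.

rho = 0.3147, p = 0.319139, fail to reject H0 at alpha = 0.05.


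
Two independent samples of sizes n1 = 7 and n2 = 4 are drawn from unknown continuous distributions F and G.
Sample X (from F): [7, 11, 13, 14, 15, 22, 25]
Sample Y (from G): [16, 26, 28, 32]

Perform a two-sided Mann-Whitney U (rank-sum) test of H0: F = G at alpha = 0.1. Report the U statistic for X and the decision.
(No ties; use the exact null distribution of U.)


Step 1: Combine and sort all 11 observations; assign midranks.
sorted (value, group): (7,X), (11,X), (13,X), (14,X), (15,X), (16,Y), (22,X), (25,X), (26,Y), (28,Y), (32,Y)
ranks: 7->1, 11->2, 13->3, 14->4, 15->5, 16->6, 22->7, 25->8, 26->9, 28->10, 32->11
Step 2: Rank sum for X: R1 = 1 + 2 + 3 + 4 + 5 + 7 + 8 = 30.
Step 3: U_X = R1 - n1(n1+1)/2 = 30 - 7*8/2 = 30 - 28 = 2.
       U_Y = n1*n2 - U_X = 28 - 2 = 26.
Step 4: No ties, so the exact null distribution of U (based on enumerating the C(11,7) = 330 equally likely rank assignments) gives the two-sided p-value.
Step 5: p-value = 0.024242; compare to alpha = 0.1. reject H0.

U_X = 2, p = 0.024242, reject H0 at alpha = 0.1.


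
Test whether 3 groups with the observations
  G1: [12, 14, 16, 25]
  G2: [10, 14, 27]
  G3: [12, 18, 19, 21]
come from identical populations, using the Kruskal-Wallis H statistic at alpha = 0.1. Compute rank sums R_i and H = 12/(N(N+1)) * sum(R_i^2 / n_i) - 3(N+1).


Step 1: Combine all N = 11 observations and assign midranks.
sorted (value, group, rank): (10,G2,1), (12,G1,2.5), (12,G3,2.5), (14,G1,4.5), (14,G2,4.5), (16,G1,6), (18,G3,7), (19,G3,8), (21,G3,9), (25,G1,10), (27,G2,11)
Step 2: Sum ranks within each group.
R_1 = 23 (n_1 = 4)
R_2 = 16.5 (n_2 = 3)
R_3 = 26.5 (n_3 = 4)
Step 3: H = 12/(N(N+1)) * sum(R_i^2/n_i) - 3(N+1)
     = 12/(11*12) * (23^2/4 + 16.5^2/3 + 26.5^2/4) - 3*12
     = 0.090909 * 398.562 - 36
     = 0.232955.
Step 4: Ties present; correction factor C = 1 - 12/(11^3 - 11) = 0.990909. Corrected H = 0.232955 / 0.990909 = 0.235092.
Step 5: Under H0, H ~ chi^2(2); p-value = 0.889100.
Step 6: alpha = 0.1. fail to reject H0.

H = 0.2351, df = 2, p = 0.889100, fail to reject H0.


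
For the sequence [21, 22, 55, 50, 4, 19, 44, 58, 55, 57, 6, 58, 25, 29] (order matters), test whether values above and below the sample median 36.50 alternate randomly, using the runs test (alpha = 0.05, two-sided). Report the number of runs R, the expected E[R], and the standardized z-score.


Step 1: Compute median = 36.50; label A = above, B = below.
Labels in order: BBAABBAAAABABB  (n_A = 7, n_B = 7)
Step 2: Count runs R = 7.
Step 3: Under H0 (random ordering), E[R] = 2*n_A*n_B/(n_A+n_B) + 1 = 2*7*7/14 + 1 = 8.0000.
        Var[R] = 2*n_A*n_B*(2*n_A*n_B - n_A - n_B) / ((n_A+n_B)^2 * (n_A+n_B-1)) = 8232/2548 = 3.2308.
        SD[R] = 1.7974.
Step 4: Continuity-corrected z = (R + 0.5 - E[R]) / SD[R] = (7 + 0.5 - 8.0000) / 1.7974 = -0.2782.
Step 5: Two-sided p-value via normal approximation = 2*(1 - Phi(|z|)) = 0.780879.
Step 6: alpha = 0.05. fail to reject H0.

R = 7, z = -0.2782, p = 0.780879, fail to reject H0.


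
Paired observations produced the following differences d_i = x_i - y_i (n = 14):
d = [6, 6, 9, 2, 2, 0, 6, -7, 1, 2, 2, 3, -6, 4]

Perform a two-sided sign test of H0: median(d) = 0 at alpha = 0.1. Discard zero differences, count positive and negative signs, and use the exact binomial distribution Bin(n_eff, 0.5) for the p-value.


Step 1: Discard zero differences. Original n = 14; n_eff = number of nonzero differences = 13.
Nonzero differences (with sign): +6, +6, +9, +2, +2, +6, -7, +1, +2, +2, +3, -6, +4
Step 2: Count signs: positive = 11, negative = 2.
Step 3: Under H0: P(positive) = 0.5, so the number of positives S ~ Bin(13, 0.5).
Step 4: Two-sided exact p-value = sum of Bin(13,0.5) probabilities at or below the observed probability = 0.022461.
Step 5: alpha = 0.1. reject H0.

n_eff = 13, pos = 11, neg = 2, p = 0.022461, reject H0.


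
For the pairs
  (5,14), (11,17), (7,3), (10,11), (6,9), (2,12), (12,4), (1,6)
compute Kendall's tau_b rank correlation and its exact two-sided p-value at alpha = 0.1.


Step 1: Enumerate the 28 unordered pairs (i,j) with i<j and classify each by sign(x_j-x_i) * sign(y_j-y_i).
  (1,2):dx=+6,dy=+3->C; (1,3):dx=+2,dy=-11->D; (1,4):dx=+5,dy=-3->D; (1,5):dx=+1,dy=-5->D
  (1,6):dx=-3,dy=-2->C; (1,7):dx=+7,dy=-10->D; (1,8):dx=-4,dy=-8->C; (2,3):dx=-4,dy=-14->C
  (2,4):dx=-1,dy=-6->C; (2,5):dx=-5,dy=-8->C; (2,6):dx=-9,dy=-5->C; (2,7):dx=+1,dy=-13->D
  (2,8):dx=-10,dy=-11->C; (3,4):dx=+3,dy=+8->C; (3,5):dx=-1,dy=+6->D; (3,6):dx=-5,dy=+9->D
  (3,7):dx=+5,dy=+1->C; (3,8):dx=-6,dy=+3->D; (4,5):dx=-4,dy=-2->C; (4,6):dx=-8,dy=+1->D
  (4,7):dx=+2,dy=-7->D; (4,8):dx=-9,dy=-5->C; (5,6):dx=-4,dy=+3->D; (5,7):dx=+6,dy=-5->D
  (5,8):dx=-5,dy=-3->C; (6,7):dx=+10,dy=-8->D; (6,8):dx=-1,dy=-6->C; (7,8):dx=-11,dy=+2->D
Step 2: C = 14, D = 14, total pairs = 28.
Step 3: tau = (C - D)/(n(n-1)/2) = (14 - 14)/28 = 0.000000.
Step 4: Exact two-sided p-value (enumerate n! = 40320 permutations of y under H0): p = 1.000000.
Step 5: alpha = 0.1. fail to reject H0.

tau_b = 0.0000 (C=14, D=14), p = 1.000000, fail to reject H0.


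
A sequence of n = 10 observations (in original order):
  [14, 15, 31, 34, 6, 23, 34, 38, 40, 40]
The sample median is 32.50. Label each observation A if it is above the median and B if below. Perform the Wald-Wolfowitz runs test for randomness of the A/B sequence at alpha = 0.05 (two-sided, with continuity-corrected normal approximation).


Step 1: Compute median = 32.50; label A = above, B = below.
Labels in order: BBBABBAAAA  (n_A = 5, n_B = 5)
Step 2: Count runs R = 4.
Step 3: Under H0 (random ordering), E[R] = 2*n_A*n_B/(n_A+n_B) + 1 = 2*5*5/10 + 1 = 6.0000.
        Var[R] = 2*n_A*n_B*(2*n_A*n_B - n_A - n_B) / ((n_A+n_B)^2 * (n_A+n_B-1)) = 2000/900 = 2.2222.
        SD[R] = 1.4907.
Step 4: Continuity-corrected z = (R + 0.5 - E[R]) / SD[R] = (4 + 0.5 - 6.0000) / 1.4907 = -1.0062.
Step 5: Two-sided p-value via normal approximation = 2*(1 - Phi(|z|)) = 0.314305.
Step 6: alpha = 0.05. fail to reject H0.

R = 4, z = -1.0062, p = 0.314305, fail to reject H0.


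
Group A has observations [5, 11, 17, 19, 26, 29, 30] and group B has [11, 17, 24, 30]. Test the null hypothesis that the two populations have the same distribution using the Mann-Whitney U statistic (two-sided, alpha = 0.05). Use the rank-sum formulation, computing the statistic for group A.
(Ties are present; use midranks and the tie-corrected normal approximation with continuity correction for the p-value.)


Step 1: Combine and sort all 11 observations; assign midranks.
sorted (value, group): (5,X), (11,X), (11,Y), (17,X), (17,Y), (19,X), (24,Y), (26,X), (29,X), (30,X), (30,Y)
ranks: 5->1, 11->2.5, 11->2.5, 17->4.5, 17->4.5, 19->6, 24->7, 26->8, 29->9, 30->10.5, 30->10.5
Step 2: Rank sum for X: R1 = 1 + 2.5 + 4.5 + 6 + 8 + 9 + 10.5 = 41.5.
Step 3: U_X = R1 - n1(n1+1)/2 = 41.5 - 7*8/2 = 41.5 - 28 = 13.5.
       U_Y = n1*n2 - U_X = 28 - 13.5 = 14.5.
Step 4: Ties are present, so use the tie-corrected normal approximation (with continuity correction) for the p-value.
Step 5: p-value = 1.000000; compare to alpha = 0.05. fail to reject H0.

U_X = 13.5, p = 1.000000, fail to reject H0 at alpha = 0.05.


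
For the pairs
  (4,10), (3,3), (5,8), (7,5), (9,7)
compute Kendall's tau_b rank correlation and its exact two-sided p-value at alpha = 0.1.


Step 1: Enumerate the 10 unordered pairs (i,j) with i<j and classify each by sign(x_j-x_i) * sign(y_j-y_i).
  (1,2):dx=-1,dy=-7->C; (1,3):dx=+1,dy=-2->D; (1,4):dx=+3,dy=-5->D; (1,5):dx=+5,dy=-3->D
  (2,3):dx=+2,dy=+5->C; (2,4):dx=+4,dy=+2->C; (2,5):dx=+6,dy=+4->C; (3,4):dx=+2,dy=-3->D
  (3,5):dx=+4,dy=-1->D; (4,5):dx=+2,dy=+2->C
Step 2: C = 5, D = 5, total pairs = 10.
Step 3: tau = (C - D)/(n(n-1)/2) = (5 - 5)/10 = 0.000000.
Step 4: Exact two-sided p-value (enumerate n! = 120 permutations of y under H0): p = 1.000000.
Step 5: alpha = 0.1. fail to reject H0.

tau_b = 0.0000 (C=5, D=5), p = 1.000000, fail to reject H0.


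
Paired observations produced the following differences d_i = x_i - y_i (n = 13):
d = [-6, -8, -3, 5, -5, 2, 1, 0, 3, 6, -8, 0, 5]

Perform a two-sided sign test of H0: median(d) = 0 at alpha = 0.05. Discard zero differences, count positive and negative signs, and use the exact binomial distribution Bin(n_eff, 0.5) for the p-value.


Step 1: Discard zero differences. Original n = 13; n_eff = number of nonzero differences = 11.
Nonzero differences (with sign): -6, -8, -3, +5, -5, +2, +1, +3, +6, -8, +5
Step 2: Count signs: positive = 6, negative = 5.
Step 3: Under H0: P(positive) = 0.5, so the number of positives S ~ Bin(11, 0.5).
Step 4: Two-sided exact p-value = sum of Bin(11,0.5) probabilities at or below the observed probability = 1.000000.
Step 5: alpha = 0.05. fail to reject H0.

n_eff = 11, pos = 6, neg = 5, p = 1.000000, fail to reject H0.


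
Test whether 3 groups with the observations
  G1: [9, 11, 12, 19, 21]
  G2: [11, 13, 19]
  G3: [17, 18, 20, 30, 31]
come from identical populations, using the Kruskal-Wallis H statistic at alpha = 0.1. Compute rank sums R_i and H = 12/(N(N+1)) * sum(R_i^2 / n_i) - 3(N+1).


Step 1: Combine all N = 13 observations and assign midranks.
sorted (value, group, rank): (9,G1,1), (11,G1,2.5), (11,G2,2.5), (12,G1,4), (13,G2,5), (17,G3,6), (18,G3,7), (19,G1,8.5), (19,G2,8.5), (20,G3,10), (21,G1,11), (30,G3,12), (31,G3,13)
Step 2: Sum ranks within each group.
R_1 = 27 (n_1 = 5)
R_2 = 16 (n_2 = 3)
R_3 = 48 (n_3 = 5)
Step 3: H = 12/(N(N+1)) * sum(R_i^2/n_i) - 3(N+1)
     = 12/(13*14) * (27^2/5 + 16^2/3 + 48^2/5) - 3*14
     = 0.065934 * 691.933 - 42
     = 3.621978.
Step 4: Ties present; correction factor C = 1 - 12/(13^3 - 13) = 0.994505. Corrected H = 3.621978 / 0.994505 = 3.641989.
Step 5: Under H0, H ~ chi^2(2); p-value = 0.161865.
Step 6: alpha = 0.1. fail to reject H0.

H = 3.6420, df = 2, p = 0.161865, fail to reject H0.


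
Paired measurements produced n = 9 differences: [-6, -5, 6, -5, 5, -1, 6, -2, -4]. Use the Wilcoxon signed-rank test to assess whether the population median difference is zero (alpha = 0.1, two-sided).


Step 1: Drop any zero differences (none here) and take |d_i|.
|d| = [6, 5, 6, 5, 5, 1, 6, 2, 4]
Step 2: Midrank |d_i| (ties get averaged ranks).
ranks: |6|->8, |5|->5, |6|->8, |5|->5, |5|->5, |1|->1, |6|->8, |2|->2, |4|->3
Step 3: Attach original signs; sum ranks with positive sign and with negative sign.
W+ = 8 + 5 + 8 = 21
W- = 8 + 5 + 5 + 1 + 2 + 3 = 24
(Check: W+ + W- = 45 should equal n(n+1)/2 = 45.)
Step 4: Test statistic W = min(W+, W-) = 21.
Step 5: Ties in |d|, so use the tie-corrected normal approximation.
        E[W] = n(n+1)/4 = 9*10/4 = 22.5.
        Tie groups: |d|=5 (t=3), |d|=6 (t=3); sum(t^3 - t) = 48.
        Var[W] = n(n+1)(2n+1)/24 - sum(t^3-t)/48 = 1710/24 - 48/48 = 70.25.
        z = (W - E[W]) / sqrt(Var[W]) = (21 - 22.5) / 8.3815 = -0.1790.
        Two-sided p = 2*Phi(z) = 0.857965.
Step 6: alpha = 0.1. fail to reject H0.

W+ = 21, W- = 24, W = min = 21, p = 0.857965, fail to reject H0.


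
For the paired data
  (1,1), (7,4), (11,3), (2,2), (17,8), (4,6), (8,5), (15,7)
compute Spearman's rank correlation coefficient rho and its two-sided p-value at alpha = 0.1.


Step 1: Rank x and y separately (midranks; no ties here).
rank(x): 1->1, 7->4, 11->6, 2->2, 17->8, 4->3, 8->5, 15->7
rank(y): 1->1, 4->4, 3->3, 2->2, 8->8, 6->6, 5->5, 7->7
Step 2: d_i = R_x(i) - R_y(i); compute d_i^2.
  (1-1)^2=0, (4-4)^2=0, (6-3)^2=9, (2-2)^2=0, (8-8)^2=0, (3-6)^2=9, (5-5)^2=0, (7-7)^2=0
sum(d^2) = 18.
Step 3: rho = 1 - 6*18 / (8*(8^2 - 1)) = 1 - 108/504 = 0.785714.
Step 4: Under H0, t = rho * sqrt((n-2)/(1-rho^2)) = 3.1113 ~ t(6).
Step 5: Two-sided p-value from the t-distribution with 6 df = 0.020815.
Step 6: alpha = 0.1. reject H0.

rho = 0.7857, p = 0.020815, reject H0 at alpha = 0.1.


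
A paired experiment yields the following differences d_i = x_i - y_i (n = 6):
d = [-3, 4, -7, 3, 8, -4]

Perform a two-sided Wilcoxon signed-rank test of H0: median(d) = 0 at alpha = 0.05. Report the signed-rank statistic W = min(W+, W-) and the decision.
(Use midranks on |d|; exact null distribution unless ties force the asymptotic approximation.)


Step 1: Drop any zero differences (none here) and take |d_i|.
|d| = [3, 4, 7, 3, 8, 4]
Step 2: Midrank |d_i| (ties get averaged ranks).
ranks: |3|->1.5, |4|->3.5, |7|->5, |3|->1.5, |8|->6, |4|->3.5
Step 3: Attach original signs; sum ranks with positive sign and with negative sign.
W+ = 3.5 + 1.5 + 6 = 11
W- = 1.5 + 5 + 3.5 = 10
(Check: W+ + W- = 21 should equal n(n+1)/2 = 21.)
Step 4: Test statistic W = min(W+, W-) = 10.
Step 5: Ties in |d|, so use the tie-corrected normal approximation.
        E[W] = n(n+1)/4 = 6*7/4 = 10.5.
        Tie groups: |d|=3 (t=2), |d|=4 (t=2); sum(t^3 - t) = 12.
        Var[W] = n(n+1)(2n+1)/24 - sum(t^3-t)/48 = 546/24 - 12/48 = 22.5.
        z = (W - E[W]) / sqrt(Var[W]) = (10 - 10.5) / 4.7434 = -0.1054.
        Two-sided p = 2*Phi(z) = 0.916051.
Step 6: alpha = 0.05. fail to reject H0.

W+ = 11, W- = 10, W = min = 10, p = 0.916051, fail to reject H0.


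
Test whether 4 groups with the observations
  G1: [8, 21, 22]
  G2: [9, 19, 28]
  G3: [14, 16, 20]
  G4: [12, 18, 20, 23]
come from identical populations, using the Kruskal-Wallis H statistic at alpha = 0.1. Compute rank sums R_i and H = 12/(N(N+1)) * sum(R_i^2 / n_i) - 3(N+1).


Step 1: Combine all N = 13 observations and assign midranks.
sorted (value, group, rank): (8,G1,1), (9,G2,2), (12,G4,3), (14,G3,4), (16,G3,5), (18,G4,6), (19,G2,7), (20,G3,8.5), (20,G4,8.5), (21,G1,10), (22,G1,11), (23,G4,12), (28,G2,13)
Step 2: Sum ranks within each group.
R_1 = 22 (n_1 = 3)
R_2 = 22 (n_2 = 3)
R_3 = 17.5 (n_3 = 3)
R_4 = 29.5 (n_4 = 4)
Step 3: H = 12/(N(N+1)) * sum(R_i^2/n_i) - 3(N+1)
     = 12/(13*14) * (22^2/3 + 22^2/3 + 17.5^2/3 + 29.5^2/4) - 3*14
     = 0.065934 * 642.312 - 42
     = 0.350275.
Step 4: Ties present; correction factor C = 1 - 6/(13^3 - 13) = 0.997253. Corrected H = 0.350275 / 0.997253 = 0.351240.
Step 5: Under H0, H ~ chi^2(3); p-value = 0.950120.
Step 6: alpha = 0.1. fail to reject H0.

H = 0.3512, df = 3, p = 0.950120, fail to reject H0.


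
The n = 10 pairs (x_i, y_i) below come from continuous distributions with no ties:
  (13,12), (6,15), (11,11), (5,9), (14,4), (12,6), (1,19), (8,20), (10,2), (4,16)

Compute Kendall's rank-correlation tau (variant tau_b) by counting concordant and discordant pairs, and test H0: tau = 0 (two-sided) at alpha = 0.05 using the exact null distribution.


Step 1: Enumerate the 45 unordered pairs (i,j) with i<j and classify each by sign(x_j-x_i) * sign(y_j-y_i).
  (1,2):dx=-7,dy=+3->D; (1,3):dx=-2,dy=-1->C; (1,4):dx=-8,dy=-3->C; (1,5):dx=+1,dy=-8->D
  (1,6):dx=-1,dy=-6->C; (1,7):dx=-12,dy=+7->D; (1,8):dx=-5,dy=+8->D; (1,9):dx=-3,dy=-10->C
  (1,10):dx=-9,dy=+4->D; (2,3):dx=+5,dy=-4->D; (2,4):dx=-1,dy=-6->C; (2,5):dx=+8,dy=-11->D
  (2,6):dx=+6,dy=-9->D; (2,7):dx=-5,dy=+4->D; (2,8):dx=+2,dy=+5->C; (2,9):dx=+4,dy=-13->D
  (2,10):dx=-2,dy=+1->D; (3,4):dx=-6,dy=-2->C; (3,5):dx=+3,dy=-7->D; (3,6):dx=+1,dy=-5->D
  (3,7):dx=-10,dy=+8->D; (3,8):dx=-3,dy=+9->D; (3,9):dx=-1,dy=-9->C; (3,10):dx=-7,dy=+5->D
  (4,5):dx=+9,dy=-5->D; (4,6):dx=+7,dy=-3->D; (4,7):dx=-4,dy=+10->D; (4,8):dx=+3,dy=+11->C
  (4,9):dx=+5,dy=-7->D; (4,10):dx=-1,dy=+7->D; (5,6):dx=-2,dy=+2->D; (5,7):dx=-13,dy=+15->D
  (5,8):dx=-6,dy=+16->D; (5,9):dx=-4,dy=-2->C; (5,10):dx=-10,dy=+12->D; (6,7):dx=-11,dy=+13->D
  (6,8):dx=-4,dy=+14->D; (6,9):dx=-2,dy=-4->C; (6,10):dx=-8,dy=+10->D; (7,8):dx=+7,dy=+1->C
  (7,9):dx=+9,dy=-17->D; (7,10):dx=+3,dy=-3->D; (8,9):dx=+2,dy=-18->D; (8,10):dx=-4,dy=-4->C
  (9,10):dx=-6,dy=+14->D
Step 2: C = 13, D = 32, total pairs = 45.
Step 3: tau = (C - D)/(n(n-1)/2) = (13 - 32)/45 = -0.422222.
Step 4: Exact two-sided p-value (enumerate n! = 3628800 permutations of y under H0): p = 0.108313.
Step 5: alpha = 0.05. fail to reject H0.

tau_b = -0.4222 (C=13, D=32), p = 0.108313, fail to reject H0.


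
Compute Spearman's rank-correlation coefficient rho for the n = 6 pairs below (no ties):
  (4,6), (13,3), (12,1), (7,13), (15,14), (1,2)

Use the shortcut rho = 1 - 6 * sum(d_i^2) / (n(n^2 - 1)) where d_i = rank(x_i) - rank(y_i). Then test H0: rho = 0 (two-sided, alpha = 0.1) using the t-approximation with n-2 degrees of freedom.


Step 1: Rank x and y separately (midranks; no ties here).
rank(x): 4->2, 13->5, 12->4, 7->3, 15->6, 1->1
rank(y): 6->4, 3->3, 1->1, 13->5, 14->6, 2->2
Step 2: d_i = R_x(i) - R_y(i); compute d_i^2.
  (2-4)^2=4, (5-3)^2=4, (4-1)^2=9, (3-5)^2=4, (6-6)^2=0, (1-2)^2=1
sum(d^2) = 22.
Step 3: rho = 1 - 6*22 / (6*(6^2 - 1)) = 1 - 132/210 = 0.371429.
Step 4: Under H0, t = rho * sqrt((n-2)/(1-rho^2)) = 0.8001 ~ t(4).
Step 5: Two-sided p-value from the t-distribution with 4 df = 0.468478.
Step 6: alpha = 0.1. fail to reject H0.

rho = 0.3714, p = 0.468478, fail to reject H0 at alpha = 0.1.


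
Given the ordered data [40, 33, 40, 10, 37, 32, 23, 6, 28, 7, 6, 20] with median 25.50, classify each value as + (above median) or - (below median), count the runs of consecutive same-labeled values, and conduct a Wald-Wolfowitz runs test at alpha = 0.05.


Step 1: Compute median = 25.50; label A = above, B = below.
Labels in order: AAABAABBABBB  (n_A = 6, n_B = 6)
Step 2: Count runs R = 6.
Step 3: Under H0 (random ordering), E[R] = 2*n_A*n_B/(n_A+n_B) + 1 = 2*6*6/12 + 1 = 7.0000.
        Var[R] = 2*n_A*n_B*(2*n_A*n_B - n_A - n_B) / ((n_A+n_B)^2 * (n_A+n_B-1)) = 4320/1584 = 2.7273.
        SD[R] = 1.6514.
Step 4: Continuity-corrected z = (R + 0.5 - E[R]) / SD[R] = (6 + 0.5 - 7.0000) / 1.6514 = -0.3028.
Step 5: Two-sided p-value via normal approximation = 2*(1 - Phi(|z|)) = 0.762069.
Step 6: alpha = 0.05. fail to reject H0.

R = 6, z = -0.3028, p = 0.762069, fail to reject H0.


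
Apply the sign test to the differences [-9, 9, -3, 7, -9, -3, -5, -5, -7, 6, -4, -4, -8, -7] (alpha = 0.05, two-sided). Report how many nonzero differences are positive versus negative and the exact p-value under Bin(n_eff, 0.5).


Step 1: Discard zero differences. Original n = 14; n_eff = number of nonzero differences = 14.
Nonzero differences (with sign): -9, +9, -3, +7, -9, -3, -5, -5, -7, +6, -4, -4, -8, -7
Step 2: Count signs: positive = 3, negative = 11.
Step 3: Under H0: P(positive) = 0.5, so the number of positives S ~ Bin(14, 0.5).
Step 4: Two-sided exact p-value = sum of Bin(14,0.5) probabilities at or below the observed probability = 0.057373.
Step 5: alpha = 0.05. fail to reject H0.

n_eff = 14, pos = 3, neg = 11, p = 0.057373, fail to reject H0.


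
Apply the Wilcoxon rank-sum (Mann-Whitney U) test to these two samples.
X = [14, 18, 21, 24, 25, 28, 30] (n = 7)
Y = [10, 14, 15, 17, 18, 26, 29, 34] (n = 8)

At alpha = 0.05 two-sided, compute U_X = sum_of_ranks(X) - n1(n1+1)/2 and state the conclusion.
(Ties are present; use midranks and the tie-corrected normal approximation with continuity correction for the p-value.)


Step 1: Combine and sort all 15 observations; assign midranks.
sorted (value, group): (10,Y), (14,X), (14,Y), (15,Y), (17,Y), (18,X), (18,Y), (21,X), (24,X), (25,X), (26,Y), (28,X), (29,Y), (30,X), (34,Y)
ranks: 10->1, 14->2.5, 14->2.5, 15->4, 17->5, 18->6.5, 18->6.5, 21->8, 24->9, 25->10, 26->11, 28->12, 29->13, 30->14, 34->15
Step 2: Rank sum for X: R1 = 2.5 + 6.5 + 8 + 9 + 10 + 12 + 14 = 62.
Step 3: U_X = R1 - n1(n1+1)/2 = 62 - 7*8/2 = 62 - 28 = 34.
       U_Y = n1*n2 - U_X = 56 - 34 = 22.
Step 4: Ties are present, so use the tie-corrected normal approximation (with continuity correction) for the p-value.
Step 5: p-value = 0.523707; compare to alpha = 0.05. fail to reject H0.

U_X = 34, p = 0.523707, fail to reject H0 at alpha = 0.05.
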